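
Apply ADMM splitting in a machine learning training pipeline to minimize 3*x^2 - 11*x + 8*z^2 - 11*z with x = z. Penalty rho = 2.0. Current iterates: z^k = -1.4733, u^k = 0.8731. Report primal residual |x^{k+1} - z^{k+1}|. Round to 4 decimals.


ADMM iteration with rho = 2.0, z^k = -1.4733, u^k = 0.8731
Step 1: x-update.
Minimize 3*x^2 - 11*x + (2.0/2)*(x + 1.4733 + 0.8731)^2
FOC: (2*3 + 2.0)*x = 11 + 2.0*(-1.4733 - 0.8731)
x^{k+1} = 0.7884
Step 2: z-update.
Minimize 8*z^2 - 11*z + (2.0/2)*(0.7884 - z + 0.8731)^2
FOC: (2*8 + 2.0)*z = 11 + 2.0*(0.7884 + 0.8731)
z^{k+1} = 0.7957
Step 3: u-update.
u^{k+1} = 0.8731 + 0.7884 - 0.7957 = 0.8658
Step 4: Primal residual = |0.7884 - 0.7957| = 0.0073


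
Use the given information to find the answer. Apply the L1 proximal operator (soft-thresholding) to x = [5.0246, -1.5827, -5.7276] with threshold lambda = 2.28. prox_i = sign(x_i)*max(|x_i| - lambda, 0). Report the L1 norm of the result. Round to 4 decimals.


Soft-thresholding with lambda = 2.28:
prox(5.0246) = sign(5.0246)*max(|5.0246| - 2.28, 0) = 2.7446
prox(-1.5827) = sign(-1.5827)*max(|-1.5827| - 2.28, 0) = 0.0
prox(-5.7276) = sign(-5.7276)*max(|-5.7276| - 2.28, 0) = -3.4476
prox(x) = [2.7446, 0.0, -3.4476]
||prox(x)||_1 = 2.7446 + 0.0 + 3.4476 = 6.1922


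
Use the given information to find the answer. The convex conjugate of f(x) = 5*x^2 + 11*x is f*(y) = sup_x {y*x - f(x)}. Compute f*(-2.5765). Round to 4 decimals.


f*(y) = sup_x {y*x - a*x^2 - b*x} = sup_x {(y-b)*x - a*x^2}
FOC: (y - b) - 2a*x = 0 => x* = (y - b)/(2a)
x* = (-2.5765 - 11)/(2*5) = -1.3577
f*(-2.5765) = (y-b)^2/(4a) = (-2.5765 - 11)^2/(4*5)
= 184.3214/20 = 9.2161


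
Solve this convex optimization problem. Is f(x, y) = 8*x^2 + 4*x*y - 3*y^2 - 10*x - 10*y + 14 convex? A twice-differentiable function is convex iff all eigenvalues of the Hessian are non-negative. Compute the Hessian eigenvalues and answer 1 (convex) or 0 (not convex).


The Hessian of f(x,y) = 8*x^2 + 4*x*y - 3*y^2 - 10*x - 10*y + 14 is:
H = [[16, 4], [4, -6]]
Trace = 16 - 6 = 10
Determinant = 16*-6 - (4)^2 = -112
Discriminant = (10)^2 - 4*-112 = 548.0
Eigenvalues: lambda_1 = -6.7047, lambda_2 = 16.7047
The function is not convex.

0


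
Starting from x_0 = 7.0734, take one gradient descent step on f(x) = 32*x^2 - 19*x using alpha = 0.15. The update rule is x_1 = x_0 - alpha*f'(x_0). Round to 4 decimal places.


We compute the gradient at x_0 and apply the update.
f'(x) = 64*x - 19
f'(7.0734) = 64*7.0734 - 19 = 433.6976
x_1 = 7.0734 - 0.15*433.6976 = -57.9812


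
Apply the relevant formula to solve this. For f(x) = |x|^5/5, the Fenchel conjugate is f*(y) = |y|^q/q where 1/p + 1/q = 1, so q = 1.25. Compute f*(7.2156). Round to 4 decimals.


The conjugate exponent q satisfies 1/p + 1/q = 1.
p = 5, so q = 5/(5 - 1) = 1.25
|y|^q = 7.2156^1.25 = 11.8261
f*(7.2156) = 11.8261 / 1.25 = 9.4609


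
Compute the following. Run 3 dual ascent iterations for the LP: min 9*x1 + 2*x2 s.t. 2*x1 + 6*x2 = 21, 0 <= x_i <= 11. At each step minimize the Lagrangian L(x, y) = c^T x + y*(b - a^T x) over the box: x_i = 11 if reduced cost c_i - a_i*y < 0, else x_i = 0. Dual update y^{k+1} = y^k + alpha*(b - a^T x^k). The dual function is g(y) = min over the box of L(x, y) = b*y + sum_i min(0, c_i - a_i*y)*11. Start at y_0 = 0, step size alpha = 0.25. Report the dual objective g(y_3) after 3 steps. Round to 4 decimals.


Dual ascent for LP: min 9*x1 + 2*x2, 2*x1 + 6*x2 = 21, 0 <= x_i <= 11
Step 1: y^k = 0.0, reduced costs: (9.0, 2.0)
  x^k = (0.0, 0.0), subgradient = b - a^T x = 21.0
  y^{k+1} = 0.0 + 0.25*21.0 = 5.25
Step 2: y^k = 5.25, reduced costs: (-1.5, -29.5)
  x^k = (11.0, 11.0), subgradient = b - a^T x = -67.0
  y^{k+1} = 5.25 + 0.25*-67.0 = -11.5
Step 3: y^k = -11.5, reduced costs: (32.0, 71.0)
  x^k = (0.0, 0.0), subgradient = b - a^T x = 21.0
  y^{k+1} = -11.5 + 0.25*21.0 = -6.25
Dual objective at y_3 = -6.25: reduced costs (21.5, 39.5), box minimizer x = (0.0, 0.0)
g(y_3) = b*y + (c1 - a1*y)*x1 + (c2 - a2*y)*x2 = 21*(-6.25) + 21.5*0.0 + 39.5*0.0 = -131.25 + 0.0 + 0.0 = -131.25


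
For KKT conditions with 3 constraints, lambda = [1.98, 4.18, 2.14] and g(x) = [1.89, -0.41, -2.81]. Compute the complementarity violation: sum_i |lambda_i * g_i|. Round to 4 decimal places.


KKT complementary slackness check:
lambda_1 * g_1 = 1.98 * 1.89 = 3.7422
lambda_2 * g_2 = 4.18 * -0.41 = -1.7138
lambda_3 * g_3 = 2.14 * -2.81 = -6.0134
Total violation = 3.7422 + 1.7138 + 6.0134 = 11.4694


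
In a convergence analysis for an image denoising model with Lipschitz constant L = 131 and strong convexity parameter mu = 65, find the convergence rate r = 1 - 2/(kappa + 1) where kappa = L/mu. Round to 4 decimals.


Step 1: Compute the condition number.
kappa = L/mu = 131/65 = 2.0154
Step 2: Compute the convergence rate.
r = 1 - 2/(kappa + 1) = 1 - 2*mu/(L + mu) = (L - mu)/(L + mu) = 66/196 = 0.3367


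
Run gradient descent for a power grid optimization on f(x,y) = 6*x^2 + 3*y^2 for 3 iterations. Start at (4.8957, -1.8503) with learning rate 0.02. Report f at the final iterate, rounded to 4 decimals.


Gradient descent on f(x,y) = 6*x^2 + 3*y^2.
Starting point: (4.8957, -1.8503), alpha = 0.02
Step 1: grad_x = 2*6*4.8957 = 58.7484, grad_y = 2*3*-1.8503 = -11.1018
  x_1 = 4.8957 - 0.02*58.7484 = 3.7207
  y_1 = -1.8503 - 0.02*-11.1018 = -1.6283
Step 2: grad_x = 2*6*3.7207 = 44.6488, grad_y = 2*3*-1.6283 = -9.7696
  x_2 = 3.7207 - 0.02*44.6488 = 2.8278
  y_2 = -1.6283 - 0.02*-9.7696 = -1.4329
Step 3: grad_x = 2*6*2.8278 = 33.9331, grad_y = 2*3*-1.4329 = -8.5972
  x_3 = 2.8278 - 0.02*33.9331 = 2.1491
  y_3 = -1.4329 - 0.02*-8.5972 = -1.2609
f(2.1491, -1.2609) = 6*2.1491^2 + 3*(-1.2609)^2 = 32.4815


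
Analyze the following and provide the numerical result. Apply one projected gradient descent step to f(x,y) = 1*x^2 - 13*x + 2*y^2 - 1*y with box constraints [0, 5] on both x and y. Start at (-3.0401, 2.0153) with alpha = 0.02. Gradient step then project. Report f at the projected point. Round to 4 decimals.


Step 1: Compute gradient at (-3.0401, 2.0153).
grad_x = 2*1*-3.0401 - 13 = -19.0802
grad_y = 2*2*2.0153 - 1 = 7.0612
Step 2: Gradient step.
x_raw = -3.0401 - 0.02*-19.0802 = -2.6585
y_raw = 2.0153 - 0.02*7.0612 = 1.8741
Step 3: Project onto [0, 5].
x_proj = clip(-2.6585) = 0.0
y_proj = clip(1.8741) = 1.8741
Step 4: Evaluate f.
f(0.0, 1.8741) = 5.1502


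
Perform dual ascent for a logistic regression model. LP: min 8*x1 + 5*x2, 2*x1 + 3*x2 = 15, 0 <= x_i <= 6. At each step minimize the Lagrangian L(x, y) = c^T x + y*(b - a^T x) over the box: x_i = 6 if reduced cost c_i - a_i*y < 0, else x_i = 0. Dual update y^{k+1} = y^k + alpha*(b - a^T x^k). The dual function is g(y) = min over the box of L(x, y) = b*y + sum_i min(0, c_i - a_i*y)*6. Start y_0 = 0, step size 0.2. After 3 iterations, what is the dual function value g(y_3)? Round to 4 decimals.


Dual ascent for LP: min 8*x1 + 5*x2, 2*x1 + 3*x2 = 15, 0 <= x_i <= 6
Step 1: y^k = 0.0, reduced costs: (8.0, 5.0)
  x^k = (0.0, 0.0), subgradient = b - a^T x = 15.0
  y^{k+1} = 0.0 + 0.2*15.0 = 3.0
Step 2: y^k = 3.0, reduced costs: (2.0, -4.0)
  x^k = (0.0, 6.0), subgradient = b - a^T x = -3.0
  y^{k+1} = 3.0 + 0.2*-3.0 = 2.4
Step 3: y^k = 2.4, reduced costs: (3.2, -2.2)
  x^k = (0.0, 6.0), subgradient = b - a^T x = -3.0
  y^{k+1} = 2.4 + 0.2*-3.0 = 1.8
Dual objective at y_3 = 1.8: reduced costs (4.4, -0.4), box minimizer x = (0.0, 6.0)
g(y_3) = b*y + (c1 - a1*y)*x1 + (c2 - a2*y)*x2 = 15*1.8 + 4.4*0.0 + (-0.4)*6.0 = 27.0 + 0.0 - 2.4 = 24.6


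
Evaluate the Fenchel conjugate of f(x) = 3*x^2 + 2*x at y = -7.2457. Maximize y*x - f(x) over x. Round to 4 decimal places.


f*(y) = sup_x {y*x - a*x^2 - b*x} = sup_x {(y-b)*x - a*x^2}
FOC: (y - b) - 2a*x = 0 => x* = (y - b)/(2a)
x* = (-7.2457 - 2)/(2*3) = -1.541
f*(-7.2457) = (y-b)^2/(4a) = (-7.2457 - 2)^2/(4*3)
= 85.483/12 = 7.1236


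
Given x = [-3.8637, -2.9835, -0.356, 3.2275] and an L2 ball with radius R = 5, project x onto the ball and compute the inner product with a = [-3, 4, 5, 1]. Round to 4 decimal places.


Step 1: Compute ||x|| (intermediates to 6 decimals).
||x|| = sqrt((-3.8637)^2 + (-2.9835)^2 + (-0.356)^2 + 3.2275^2) = 5.862844
Step 2: Project.
Since ||x|| > R, scale = R/||x|| = 5/5.862844 = 0.852828, proj(x) = scale * x
proj(x) = [-3.295072, -2.544412, -0.303607, 2.752502]
Step 3: Dot product.
a^T * proj(x) = -3*(-3.295072) + 4*(-2.544412) + 5*(-0.303607) + 1*2.752502 = 0.942


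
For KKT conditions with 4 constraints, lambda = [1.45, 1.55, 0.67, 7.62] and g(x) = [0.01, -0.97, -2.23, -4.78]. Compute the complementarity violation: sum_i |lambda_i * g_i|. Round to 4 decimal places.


KKT complementary slackness check:
lambda_1 * g_1 = 1.45 * 0.01 = 0.0145
lambda_2 * g_2 = 1.55 * -0.97 = -1.5035
lambda_3 * g_3 = 0.67 * -2.23 = -1.4941
lambda_4 * g_4 = 7.62 * -4.78 = -36.4236
Total violation = 0.0145 + 1.5035 + 1.4941 + 36.4236 = 39.4357


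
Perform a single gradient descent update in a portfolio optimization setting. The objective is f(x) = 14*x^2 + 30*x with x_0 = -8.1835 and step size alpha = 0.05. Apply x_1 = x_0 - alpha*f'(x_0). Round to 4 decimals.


We compute the gradient at x_0 and apply the update.
f'(x) = 28*x + 30
f'(-8.1835) = 28*-8.1835 + 30 = -199.138
x_1 = -8.1835 - 0.05*-199.138 = 1.7734


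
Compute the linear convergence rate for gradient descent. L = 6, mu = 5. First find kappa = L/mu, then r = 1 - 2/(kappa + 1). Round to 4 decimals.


Step 1: Compute the condition number.
kappa = L/mu = 6/5 = 1.2
Step 2: Compute the convergence rate.
r = 1 - 2/(kappa + 1) = 1 - 2*mu/(L + mu) = (L - mu)/(L + mu) = 1/11 = 0.0909


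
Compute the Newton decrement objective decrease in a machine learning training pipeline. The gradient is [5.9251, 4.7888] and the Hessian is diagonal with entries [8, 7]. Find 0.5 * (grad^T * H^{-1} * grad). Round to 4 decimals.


Step 1: H is diagonal, so H^(-1) * g = [0.7406, 0.6841].
Step 2: g^T H^(-1) g = sum_i g_i^2 / H_ii
  = (5.9251)^2/8 + (4.7888)^2/7
  = 4.3884 + 3.2761 = 7.6644
Step 3: Objective decrease = 0.5 * g^T H^(-1) g = 3.8322


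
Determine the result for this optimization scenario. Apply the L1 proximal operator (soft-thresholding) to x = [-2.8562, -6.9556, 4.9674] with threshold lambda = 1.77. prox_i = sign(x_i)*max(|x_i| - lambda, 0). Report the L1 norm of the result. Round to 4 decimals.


Soft-thresholding with lambda = 1.77:
prox(-2.8562) = sign(-2.8562)*max(|-2.8562| - 1.77, 0) = -1.0862
prox(-6.9556) = sign(-6.9556)*max(|-6.9556| - 1.77, 0) = -5.1856
prox(4.9674) = sign(4.9674)*max(|4.9674| - 1.77, 0) = 3.1974
prox(x) = [-1.0862, -5.1856, 3.1974]
||prox(x)||_1 = 1.0862 + 5.1856 + 3.1974 = 9.4692


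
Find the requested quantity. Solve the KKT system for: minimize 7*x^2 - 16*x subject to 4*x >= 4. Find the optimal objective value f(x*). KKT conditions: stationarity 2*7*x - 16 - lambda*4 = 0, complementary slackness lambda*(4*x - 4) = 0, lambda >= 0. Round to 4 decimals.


Step 1: Try lambda = 0 (constraint inactive).
Stationarity: 2*7*x - 16 = 0
x* = 16/(2*7) = 8/7 = 1.1429 (rounded; the exact value 8/7 is used below)
Check constraint: 4*1.1429 = 4.5716 >= 4 -- satisfied.
Step 2: Compute optimal value.
f(x*) = 7*(8/7)^2 - 16*(8/7) = -9.1429


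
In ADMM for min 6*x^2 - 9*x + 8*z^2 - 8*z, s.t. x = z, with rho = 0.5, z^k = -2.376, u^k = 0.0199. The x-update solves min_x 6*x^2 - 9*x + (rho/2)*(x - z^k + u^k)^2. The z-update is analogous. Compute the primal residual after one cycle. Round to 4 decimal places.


ADMM iteration with rho = 0.5, z^k = -2.376, u^k = 0.0199
Step 1: x-update.
Minimize 6*x^2 - 9*x + (0.5/2)*(x + 2.376 + 0.0199)^2
FOC: (2*6 + 0.5)*x = 9 + 0.5*(-2.376 - 0.0199)
x^{k+1} = 0.6242
Step 2: z-update.
Minimize 8*z^2 - 8*z + (0.5/2)*(0.6242 - z + 0.0199)^2
FOC: (2*8 + 0.5)*z = 8 + 0.5*(0.6242 + 0.0199)
z^{k+1} = 0.5044
Step 3: u-update.
u^{k+1} = 0.0199 + 0.6242 - 0.5044 = 0.1397
Step 4: Primal residual = |0.6242 - 0.5044| = 0.1198


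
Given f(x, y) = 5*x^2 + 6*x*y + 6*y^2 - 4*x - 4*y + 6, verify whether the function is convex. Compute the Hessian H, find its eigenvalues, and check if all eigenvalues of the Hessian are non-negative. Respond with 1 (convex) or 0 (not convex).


The Hessian of f(x,y) = 5*x^2 + 6*x*y + 6*y^2 - 4*x - 4*y + 6 is:
H = [[10, 6], [6, 12]]
Trace = 10 + 12 = 22
Determinant = 10*12 - (6)^2 = 84
Discriminant = (22)^2 - 4*84 = 148.0
Eigenvalues: lambda_1 = 4.9172, lambda_2 = 17.0828
The function is convex.

1


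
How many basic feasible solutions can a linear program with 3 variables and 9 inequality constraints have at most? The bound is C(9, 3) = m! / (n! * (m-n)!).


Each vertex corresponds to some choice of n active constraints out of m, so the number of vertices is at most C(m, n) = m! / (n!(m-n)!).
m = 9, n = 3
Numerator: 9 * 8 * 7
Denominator: 3! = 6
C(9, 3) = 84


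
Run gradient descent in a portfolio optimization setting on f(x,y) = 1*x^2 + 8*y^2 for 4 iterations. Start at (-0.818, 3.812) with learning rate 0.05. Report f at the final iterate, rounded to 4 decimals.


Gradient descent on f(x,y) = 1*x^2 + 8*y^2.
Starting point: (-0.818, 3.812), alpha = 0.05
Step 1: grad_x = 2*1*-0.818 = -1.636, grad_y = 2*8*3.812 = 60.992
  x_1 = -0.818 - 0.05*-1.636 = -0.7362
  y_1 = 3.812 - 0.05*60.992 = 0.7624
Step 2: grad_x = 2*1*-0.7362 = -1.4724, grad_y = 2*8*0.7624 = 12.1984
  x_2 = -0.7362 - 0.05*-1.4724 = -0.6626
  y_2 = 0.7624 - 0.05*12.1984 = 0.1525
Step 3: grad_x = 2*1*-0.6626 = -1.3252, grad_y = 2*8*0.1525 = 2.4397
  x_3 = -0.6626 - 0.05*-1.3252 = -0.5963
  y_3 = 0.1525 - 0.05*2.4397 = 0.0305
Step 4: grad_x = 2*1*-0.5963 = -1.1926, grad_y = 2*8*0.0305 = 0.4879
  x_4 = -0.5963 - 0.05*-1.1926 = -0.5367
  y_4 = 0.0305 - 0.05*0.4879 = 0.0061
f(-0.5367, 0.0061) = 1*(-0.5367)^2 + 8*0.0061^2 = 0.2883


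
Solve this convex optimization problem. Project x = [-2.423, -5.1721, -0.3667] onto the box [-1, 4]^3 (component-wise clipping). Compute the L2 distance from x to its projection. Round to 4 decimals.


Project each component onto [-1, 4].
clip(-2.423) = -1.0, clip(-5.1721) = -1.0, clip(-0.3667) = -0.3667
Projection = [-1.0, -1.0, -0.3667]
Squared diffs: [2.0249, 17.4064, 0.0]
Distance = sqrt(19.4313) = 4.4081


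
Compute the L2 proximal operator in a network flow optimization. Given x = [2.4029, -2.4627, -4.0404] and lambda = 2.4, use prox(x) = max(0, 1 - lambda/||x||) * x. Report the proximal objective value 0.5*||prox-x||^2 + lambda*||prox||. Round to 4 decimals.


Step 1: Compute ||x||.
||x|| = 5.3069
Step 2: Compute scaling factor.
scale = max(0, 1 - 2.4/5.3069) = 0.5478
Step 3: prox(x) = [1.3162, -1.349, -2.2132]
||prox(x)|| = 2.9069
Step 4: Proximal objective.
0.5*||prox-x||^2 = 2.88
lambda*||prox|| = 6.9766
Total = 9.8567


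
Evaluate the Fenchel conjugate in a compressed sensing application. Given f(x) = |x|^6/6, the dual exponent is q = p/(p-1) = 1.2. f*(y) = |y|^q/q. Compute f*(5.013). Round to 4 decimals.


The conjugate exponent q satisfies 1/p + 1/q = 1.
p = 6, so q = 6/(6 - 1) = 1.2
|y|^q = 5.013^1.2 = 6.9202
f*(5.013) = 6.9202 / 1.2 = 5.7668


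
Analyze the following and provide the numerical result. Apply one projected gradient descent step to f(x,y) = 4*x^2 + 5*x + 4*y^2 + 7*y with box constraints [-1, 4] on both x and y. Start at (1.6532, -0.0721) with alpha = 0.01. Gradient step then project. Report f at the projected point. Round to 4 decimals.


Step 1: Compute gradient at (1.6532, -0.0721).
grad_x = 2*4*1.6532 + 5 = 18.2256
grad_y = 2*4*-0.0721 + 7 = 6.4232
Step 2: Gradient step.
x_raw = 1.6532 - 0.01*18.2256 = 1.4709
y_raw = -0.0721 - 0.01*6.4232 = -0.1363
Step 3: Project onto [-1, 4].
x_proj = clip(1.4709) = 1.4709
y_proj = clip(-0.1363) = -0.1363
Step 4: Evaluate f.
f(1.4709, -0.1363) = 15.1294


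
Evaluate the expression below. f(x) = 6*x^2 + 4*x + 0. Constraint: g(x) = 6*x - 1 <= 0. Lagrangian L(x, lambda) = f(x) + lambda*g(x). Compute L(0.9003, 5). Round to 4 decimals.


Step 1: Evaluate f(x).
f(0.9003) = 6*0.9003^2 + 4*0.9003 + 0 = 8.4644
Step 2: Evaluate g(x).
g(0.9003) = 6*0.9003 - 1 = 4.4018
Step 3: Compute Lagrangian.
L = 8.4644 + 5*4.4018 = 30.4734


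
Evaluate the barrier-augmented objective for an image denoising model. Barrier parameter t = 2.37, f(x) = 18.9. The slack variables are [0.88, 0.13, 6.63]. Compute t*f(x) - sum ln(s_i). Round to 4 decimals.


Step 1: Compute log-barrier.
ln values: [-0.1278, -2.0402, 1.8916]
phi = -(-0.1278 - 2.0402 + 1.8916) = 0.2764
Step 2: Compute augmented objective.
t*f(x) = 2.37*18.9 = 44.793
Total = 44.793 + 0.2764 = 45.0694


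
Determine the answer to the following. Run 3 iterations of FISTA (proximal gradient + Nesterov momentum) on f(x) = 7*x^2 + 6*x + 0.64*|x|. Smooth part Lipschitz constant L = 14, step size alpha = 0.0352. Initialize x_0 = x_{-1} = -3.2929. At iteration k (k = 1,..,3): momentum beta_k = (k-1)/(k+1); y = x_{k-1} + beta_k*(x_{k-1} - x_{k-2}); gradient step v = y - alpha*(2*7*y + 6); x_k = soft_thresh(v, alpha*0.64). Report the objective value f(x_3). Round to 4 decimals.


FISTA on f(x) = 7*x^2 + 6*x + 0.64*|x|
L = 14, alpha = 0.0352
Iteration 1: beta = 0.0, y = -3.2929 + 0.0*(-3.2929 + 3.2929) = -3.2929
  grad(y) = -40.1006, v = y - alpha*grad = -1.8814
  prox(v) = soft_thresh(-1.8814, 0.0225) = -1.8588
Iteration 2: beta = 0.3333, y = -1.8588 + 0.3333*(-1.8588 + 3.2929) = -1.3808
  grad(y) = -13.3313, v = y - alpha*grad = -0.9115
  prox(v) = soft_thresh(-0.9115, 0.0225) = -0.889
Iteration 3: beta = 0.5, y = -0.889 + 0.5*(-0.889 + 1.8588) = -0.4041
  grad(y) = 0.3424, v = y - alpha*grad = -0.4162
  prox(v) = soft_thresh(-0.4162, 0.0225) = -0.3936
f(x_3) = 7*(-0.3936)^2 + 6*(-0.3936) + 0.64*|-0.3936| = -1.0252


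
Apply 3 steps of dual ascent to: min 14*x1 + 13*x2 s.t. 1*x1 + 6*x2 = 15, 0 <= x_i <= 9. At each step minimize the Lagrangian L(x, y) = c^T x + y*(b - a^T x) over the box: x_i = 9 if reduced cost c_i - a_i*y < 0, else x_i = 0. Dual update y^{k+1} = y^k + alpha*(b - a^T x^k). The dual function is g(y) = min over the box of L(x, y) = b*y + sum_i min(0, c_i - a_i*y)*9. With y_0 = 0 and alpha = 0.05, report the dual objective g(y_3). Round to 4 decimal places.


Dual ascent for LP: min 14*x1 + 13*x2, 1*x1 + 6*x2 = 15, 0 <= x_i <= 9
Step 1: y^k = 0.0, reduced costs: (14.0, 13.0)
  x^k = (0.0, 0.0), subgradient = b - a^T x = 15.0
  y^{k+1} = 0.0 + 0.05*15.0 = 0.75
Step 2: y^k = 0.75, reduced costs: (13.25, 8.5)
  x^k = (0.0, 0.0), subgradient = b - a^T x = 15.0
  y^{k+1} = 0.75 + 0.05*15.0 = 1.5
Step 3: y^k = 1.5, reduced costs: (12.5, 4.0)
  x^k = (0.0, 0.0), subgradient = b - a^T x = 15.0
  y^{k+1} = 1.5 + 0.05*15.0 = 2.25
Dual objective at y_3 = 2.25: reduced costs (11.75, -0.5), box minimizer x = (0.0, 9.0)
g(y_3) = b*y + (c1 - a1*y)*x1 + (c2 - a2*y)*x2 = 15*2.25 + 11.75*0.0 + (-0.5)*9.0 = 33.75 + 0.0 - 4.5 = 29.25


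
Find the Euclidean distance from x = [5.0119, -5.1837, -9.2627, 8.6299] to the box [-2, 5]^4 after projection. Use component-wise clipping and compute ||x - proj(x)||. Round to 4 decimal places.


Project each component onto [-2, 5].
clip(5.0119) = 5.0, clip(-5.1837) = -2.0, clip(-9.2627) = -2.0, clip(8.6299) = 5.0
Projection = [5.0, -2.0, -2.0, 5.0]
Squared diffs: [0.0001, 10.1359, 52.7468, 13.1762]
Distance = sqrt(76.059) = 8.7212


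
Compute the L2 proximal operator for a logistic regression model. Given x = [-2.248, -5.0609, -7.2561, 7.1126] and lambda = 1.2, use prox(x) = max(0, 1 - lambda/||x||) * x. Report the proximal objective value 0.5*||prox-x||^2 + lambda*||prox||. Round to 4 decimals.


Step 1: Compute ||x||.
||x|| = 11.5718
Step 2: Compute scaling factor.
scale = max(0, 1 - 1.2/11.5718) = 0.8963
Step 3: prox(x) = [-2.0149, -4.5361, -6.5036, 6.375]
||prox(x)|| = 10.3718
Step 4: Proximal objective.
0.5*||prox-x||^2 = 0.72
lambda*||prox|| = 12.4462
Total = 13.1661


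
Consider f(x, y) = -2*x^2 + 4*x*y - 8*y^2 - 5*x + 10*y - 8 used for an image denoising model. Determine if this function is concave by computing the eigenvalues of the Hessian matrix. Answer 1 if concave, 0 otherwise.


The Hessian of f(x,y) = -2*x^2 + 4*x*y - 8*y^2 - 5*x + 10*y - 8 is:
H = [[-4, 4], [4, -16]]
Trace = -4 - 16 = -20
Determinant = -4*-16 - (4)^2 = 48
Discriminant = (-20)^2 - 4*48 = 208.0
Eigenvalues: lambda_1 = -17.2111, lambda_2 = -2.7889
The function is concave.

1


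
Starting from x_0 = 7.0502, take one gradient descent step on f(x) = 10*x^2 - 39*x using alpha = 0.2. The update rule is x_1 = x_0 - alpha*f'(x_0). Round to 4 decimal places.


We compute the gradient at x_0 and apply the update.
f'(x) = 20*x - 39
f'(7.0502) = 20*7.0502 - 39 = 102.004
x_1 = 7.0502 - 0.2*102.004 = -13.3506


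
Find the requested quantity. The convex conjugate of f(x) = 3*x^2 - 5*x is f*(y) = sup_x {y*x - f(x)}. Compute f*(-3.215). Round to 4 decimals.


f*(y) = sup_x {y*x - a*x^2 - b*x} = sup_x {(y-b)*x - a*x^2}
FOC: (y - b) - 2a*x = 0 => x* = (y - b)/(2a)
x* = (-3.215 + 5)/(2*3) = 0.2975
f*(-3.215) = (y-b)^2/(4a) = (-3.215 + 5)^2/(4*3)
= 3.1862/12 = 0.2655


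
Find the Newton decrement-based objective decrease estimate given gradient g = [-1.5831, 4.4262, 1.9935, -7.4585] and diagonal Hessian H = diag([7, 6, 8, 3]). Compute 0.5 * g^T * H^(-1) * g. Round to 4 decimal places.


Step 1: H is diagonal, so H^(-1) * g = [-0.2262, 0.7377, 0.2492, -2.4862].
Step 2: g^T H^(-1) g = sum_i g_i^2 / H_ii
  = (-1.5831)^2/7 + (4.4262)^2/6 + (1.9935)^2/8 + (-7.4585)^2/3
  = 0.358 + 3.2652 + 0.4968 + 18.5431 = 22.6631
Step 3: Objective decrease = 0.5 * g^T H^(-1) g = 11.3315


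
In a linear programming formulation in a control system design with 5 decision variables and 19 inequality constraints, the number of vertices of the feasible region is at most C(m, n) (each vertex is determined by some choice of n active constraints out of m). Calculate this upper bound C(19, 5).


Each vertex corresponds to some choice of n active constraints out of m, so the number of vertices is at most C(m, n) = m! / (n!(m-n)!).
m = 19, n = 5
Numerator: 19 * 18 * 17 * 16 * 15
Denominator: 5! = 120
C(19, 5) = 11628


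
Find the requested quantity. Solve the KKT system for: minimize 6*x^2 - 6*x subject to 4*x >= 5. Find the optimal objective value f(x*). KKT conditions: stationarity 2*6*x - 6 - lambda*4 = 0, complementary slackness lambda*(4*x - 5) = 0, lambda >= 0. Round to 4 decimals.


Step 1: Try lambda = 0 (constraint inactive).
x_unc = 6/(2*6) = 0.5
Check: 4*0.5 = 2.0 < 5 -- violated!
Step 2: Constraint must be active: 4*x = 5
x* = 5/4 = 1.25
lambda = (2*6*1.25 - 6)/4 = 2.25
Step 3: Compute optimal value.
f(x*) = 6*1.25^2 - 6*1.25 = 1.875


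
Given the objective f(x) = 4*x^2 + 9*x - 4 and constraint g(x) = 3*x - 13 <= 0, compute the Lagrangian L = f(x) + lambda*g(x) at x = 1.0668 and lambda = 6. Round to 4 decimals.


Step 1: Evaluate f(x).
f(1.0668) = 4*1.0668^2 + 9*1.0668 - 4 = 10.1534
Step 2: Evaluate g(x).
g(1.0668) = 3*1.0668 - 13 = -9.7996
Step 3: Compute Lagrangian.
L = 10.1534 + 6*-9.7996 = -48.6442


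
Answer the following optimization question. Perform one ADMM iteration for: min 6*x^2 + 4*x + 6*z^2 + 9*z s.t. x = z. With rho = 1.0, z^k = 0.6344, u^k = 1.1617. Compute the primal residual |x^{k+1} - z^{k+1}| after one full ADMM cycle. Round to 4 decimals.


ADMM iteration with rho = 1.0, z^k = 0.6344, u^k = 1.1617
Step 1: x-update.
Minimize 6*x^2 + 4*x + (1.0/2)*(x - 0.6344 + 1.1617)^2
FOC: (2*6 + 1.0)*x = -4 + 1.0*(0.6344 - 1.1617)
x^{k+1} = -0.3483
Step 2: z-update.
Minimize 6*z^2 + 9*z + (1.0/2)*(-0.3483 - z + 1.1617)^2
FOC: (2*6 + 1.0)*z = -9 + 1.0*(-0.3483 + 1.1617)
z^{k+1} = -0.6297
Step 3: u-update.
u^{k+1} = 1.1617 - 0.3483 + 0.6297 = 1.4432
Step 4: Primal residual = |-0.3483 + 0.6297| = 0.2815


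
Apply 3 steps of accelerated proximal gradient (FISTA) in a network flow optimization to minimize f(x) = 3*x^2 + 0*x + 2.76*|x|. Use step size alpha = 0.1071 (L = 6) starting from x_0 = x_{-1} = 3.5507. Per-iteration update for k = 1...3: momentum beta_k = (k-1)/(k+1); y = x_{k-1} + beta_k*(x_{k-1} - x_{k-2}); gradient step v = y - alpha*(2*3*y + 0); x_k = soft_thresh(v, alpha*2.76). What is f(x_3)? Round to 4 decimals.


FISTA on f(x) = 3*x^2 + 0*x + 2.76*|x|
L = 6, alpha = 0.1071
Iteration 1: beta = 0.0, y = 3.5507 + 0.0*(3.5507 - 3.5507) = 3.5507
  grad(y) = 21.3042, v = y - alpha*grad = 1.269
  prox(v) = soft_thresh(1.269, 0.2956) = 0.9734
Iteration 2: beta = 0.3333, y = 0.9734 + 0.3333*(0.9734 - 3.5507) = 0.1143
  grad(y) = 0.686, v = y - alpha*grad = 0.0409
  prox(v) = soft_thresh(0.0409, 0.2956) = 0.0
Iteration 3: beta = 0.5, y = 0.0 + 0.5*(0.0 - 0.9734) = -0.4867
  grad(y) = -2.9203, v = y - alpha*grad = -0.174
  prox(v) = soft_thresh(-0.174, 0.2956) = 0.0
f(x_3) = 3*0.0^2 + 0*0.0 + 2.76*|0.0| = 0.0


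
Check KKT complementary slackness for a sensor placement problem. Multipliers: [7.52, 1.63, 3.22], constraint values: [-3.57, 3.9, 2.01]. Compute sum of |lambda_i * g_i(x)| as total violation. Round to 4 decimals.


KKT complementary slackness check:
lambda_1 * g_1 = 7.52 * -3.57 = -26.8464
lambda_2 * g_2 = 1.63 * 3.9 = 6.357
lambda_3 * g_3 = 3.22 * 2.01 = 6.4722
Total violation = 26.8464 + 6.357 + 6.4722 = 39.6756


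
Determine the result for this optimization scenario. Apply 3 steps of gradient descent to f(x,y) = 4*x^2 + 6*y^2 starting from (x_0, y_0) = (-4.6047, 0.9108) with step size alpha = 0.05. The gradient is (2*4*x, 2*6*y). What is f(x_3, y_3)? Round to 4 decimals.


Gradient descent on f(x,y) = 4*x^2 + 6*y^2.
Starting point: (-4.6047, 0.9108), alpha = 0.05
Step 1: grad_x = 2*4*-4.6047 = -36.8376, grad_y = 2*6*0.9108 = 10.9296
  x_1 = -4.6047 - 0.05*-36.8376 = -2.7628
  y_1 = 0.9108 - 0.05*10.9296 = 0.3643
Step 2: grad_x = 2*4*-2.7628 = -22.1026, grad_y = 2*6*0.3643 = 4.3718
  x_2 = -2.7628 - 0.05*-22.1026 = -1.6577
  y_2 = 0.3643 - 0.05*4.3718 = 0.1457
Step 3: grad_x = 2*4*-1.6577 = -13.2615, grad_y = 2*6*0.1457 = 1.7487
  x_3 = -1.6577 - 0.05*-13.2615 = -0.9946
  y_3 = 0.1457 - 0.05*1.7487 = 0.0583
f(-0.9946, 0.0583) = 4*(-0.9946)^2 + 6*0.0583^2 = 3.9774


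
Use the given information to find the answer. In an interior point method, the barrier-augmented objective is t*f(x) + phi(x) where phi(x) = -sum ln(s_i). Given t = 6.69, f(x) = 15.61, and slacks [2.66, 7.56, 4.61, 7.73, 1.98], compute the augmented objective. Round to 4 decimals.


Step 1: Compute log-barrier.
ln values: [0.9783, 2.0229, 1.5282, 2.0451, 0.6831]
phi = -(0.9783 + 2.0229 + 1.5282 + 2.0451 + 0.6831) = -7.2576
Step 2: Compute augmented objective.
t*f(x) = 6.69*15.61 = 104.4309
Total = 104.4309 - 7.2576 = 97.1733


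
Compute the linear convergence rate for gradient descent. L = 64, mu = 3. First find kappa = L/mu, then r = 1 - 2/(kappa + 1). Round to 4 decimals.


Step 1: Compute the condition number.
kappa = L/mu = 64/3 = 21.3333
Step 2: Compute the convergence rate.
r = 1 - 2/(kappa + 1) = 1 - 2*mu/(L + mu) = (L - mu)/(L + mu) = 61/67 = 0.9104


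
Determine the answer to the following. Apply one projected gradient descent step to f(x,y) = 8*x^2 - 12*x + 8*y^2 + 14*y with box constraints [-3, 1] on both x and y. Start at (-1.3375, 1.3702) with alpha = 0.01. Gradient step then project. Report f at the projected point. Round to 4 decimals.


Step 1: Compute gradient at (-1.3375, 1.3702).
grad_x = 2*8*-1.3375 - 12 = -33.4
grad_y = 2*8*1.3702 + 14 = 35.9232
Step 2: Gradient step.
x_raw = -1.3375 - 0.01*-33.4 = -1.0035
y_raw = 1.3702 - 0.01*35.9232 = 1.011
Step 3: Project onto [-3, 1].
x_proj = clip(-1.0035) = -1.0035
y_proj = clip(1.011) = 1.0
Step 4: Evaluate f.
f(-1.0035, 1.0) = 42.0981


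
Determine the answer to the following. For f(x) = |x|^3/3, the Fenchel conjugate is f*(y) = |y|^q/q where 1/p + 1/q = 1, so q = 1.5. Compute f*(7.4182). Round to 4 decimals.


The conjugate exponent q satisfies 1/p + 1/q = 1.
p = 3, so q = 3/(3 - 1) = 1.5
|y|^q = 7.4182^1.5 = 20.2045
f*(7.4182) = 20.2045 / 1.5 = 13.4697


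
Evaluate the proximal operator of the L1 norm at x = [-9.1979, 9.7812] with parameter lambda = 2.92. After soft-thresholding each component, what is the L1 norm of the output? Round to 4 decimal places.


Soft-thresholding with lambda = 2.92:
prox(-9.1979) = sign(-9.1979)*max(|-9.1979| - 2.92, 0) = -6.2779
prox(9.7812) = sign(9.7812)*max(|9.7812| - 2.92, 0) = 6.8612
prox(x) = [-6.2779, 6.8612]
||prox(x)||_1 = 6.2779 + 6.8612 = 13.1391


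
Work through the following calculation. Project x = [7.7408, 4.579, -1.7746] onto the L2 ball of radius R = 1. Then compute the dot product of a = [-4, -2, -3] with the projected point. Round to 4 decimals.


Step 1: Compute ||x|| (intermediates to 6 decimals).
||x|| = sqrt(7.7408^2 + 4.579^2 + (-1.7746)^2) = 9.167139
Step 2: Project.
Since ||x|| > R, scale = R/||x|| = 1/9.167139 = 0.109085, proj(x) = scale * x
proj(x) = [0.844405, 0.4995, -0.193582]
Step 3: Dot product.
a^T * proj(x) = -4*0.844405 - 2*0.4995 - 3*(-0.193582) = -3.7959


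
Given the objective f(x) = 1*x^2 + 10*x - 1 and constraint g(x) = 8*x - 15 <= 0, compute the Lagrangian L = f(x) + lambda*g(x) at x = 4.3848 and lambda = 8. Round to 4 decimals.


Step 1: Evaluate f(x).
f(4.3848) = 1*4.3848^2 + 10*4.3848 - 1 = 62.0745
Step 2: Evaluate g(x).
g(4.3848) = 8*4.3848 - 15 = 20.0784
Step 3: Compute Lagrangian.
L = 62.0745 + 8*20.0784 = 222.7017


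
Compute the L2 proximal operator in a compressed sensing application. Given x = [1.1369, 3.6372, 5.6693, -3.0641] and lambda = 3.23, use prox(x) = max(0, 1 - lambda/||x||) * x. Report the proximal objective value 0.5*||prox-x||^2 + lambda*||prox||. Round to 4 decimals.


Step 1: Compute ||x||.
||x|| = 7.4868
Step 2: Compute scaling factor.
scale = max(0, 1 - 3.23/7.4868) = 0.5686
Step 3: prox(x) = [0.6464, 2.068, 3.2234, -1.7422]
||prox(x)|| = 4.2568
Step 4: Proximal objective.
0.5*||prox-x||^2 = 5.2165
lambda*||prox|| = 13.7495
Total = 18.9658


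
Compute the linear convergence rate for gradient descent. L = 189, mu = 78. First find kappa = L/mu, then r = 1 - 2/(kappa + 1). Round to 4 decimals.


Step 1: Compute the condition number.
kappa = L/mu = 189/78 = 2.4231
Step 2: Compute the convergence rate.
r = 1 - 2/(kappa + 1) = 1 - 2*mu/(L + mu) = (L - mu)/(L + mu) = 111/267 = 0.4157


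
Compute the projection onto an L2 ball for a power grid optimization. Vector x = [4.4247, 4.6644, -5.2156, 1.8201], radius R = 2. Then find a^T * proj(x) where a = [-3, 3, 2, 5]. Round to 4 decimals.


Step 1: Compute ||x|| (intermediates to 6 decimals).
||x|| = sqrt(4.4247^2 + 4.6644^2 + (-5.2156)^2 + 1.8201^2) = 8.476429
Step 2: Project.
Since ||x|| > R, scale = R/||x|| = 2/8.476429 = 0.235948, proj(x) = scale * x
proj(x) = [1.043999, 1.100556, -1.23061, 0.429449]
Step 3: Dot product.
a^T * proj(x) = -3*1.043999 + 3*1.100556 + 2*(-1.23061) + 5*0.429449 = -0.1443


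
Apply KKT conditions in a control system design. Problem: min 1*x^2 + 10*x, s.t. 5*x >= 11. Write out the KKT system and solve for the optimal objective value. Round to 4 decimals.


Step 1: Try lambda = 0 (constraint inactive).
x_unc = -10/(2*1) = -5.0
Check: 5*-5.0 = -25.0 < 11 -- violated!
Step 2: Constraint must be active: 5*x = 11
x* = 11/5 = 2.2
lambda = (2*1*2.2 + 10)/5 = 2.88
Step 3: Compute optimal value.
f(x*) = 1*2.2^2 + 10*2.2 = 26.84


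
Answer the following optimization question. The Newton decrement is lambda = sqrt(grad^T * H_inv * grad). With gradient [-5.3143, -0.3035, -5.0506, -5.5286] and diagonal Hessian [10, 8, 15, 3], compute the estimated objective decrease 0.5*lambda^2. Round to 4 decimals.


Step 1: H is diagonal, so H^(-1) * g = [-0.5314, -0.0379, -0.3367, -1.8429].
Step 2: g^T H^(-1) g = sum_i g_i^2 / H_ii
  = (-5.3143)^2/10 + (-0.3035)^2/8 + (-5.0506)^2/15 + (-5.5286)^2/3
  = 2.8242 + 0.0115 + 1.7006 + 10.1885 = 14.7247
Step 3: Objective decrease = 0.5 * g^T H^(-1) g = 7.3624


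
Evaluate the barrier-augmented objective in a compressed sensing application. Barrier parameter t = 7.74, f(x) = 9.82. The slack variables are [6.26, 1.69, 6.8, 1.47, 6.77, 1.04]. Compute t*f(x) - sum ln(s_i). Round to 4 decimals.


Step 1: Compute log-barrier.
ln values: [1.8342, 0.5247, 1.9169, 0.3853, 1.9125, 0.0392]
phi = -(1.8342 + 0.5247 + 1.9169 + 0.3853 + 1.9125 + 0.0392) = -6.6128
Step 2: Compute augmented objective.
t*f(x) = 7.74*9.82 = 76.0068
Total = 76.0068 - 6.6128 = 69.394


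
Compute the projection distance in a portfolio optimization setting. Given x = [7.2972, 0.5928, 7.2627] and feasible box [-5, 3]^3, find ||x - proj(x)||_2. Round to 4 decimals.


Project each component onto [-5, 3].
clip(7.2972) = 3.0, clip(0.5928) = 0.5928, clip(7.2627) = 3.0
Projection = [3.0, 0.5928, 3.0]
Squared diffs: [18.4659, 0.0, 18.1706]
Distance = sqrt(36.6365) = 6.0528


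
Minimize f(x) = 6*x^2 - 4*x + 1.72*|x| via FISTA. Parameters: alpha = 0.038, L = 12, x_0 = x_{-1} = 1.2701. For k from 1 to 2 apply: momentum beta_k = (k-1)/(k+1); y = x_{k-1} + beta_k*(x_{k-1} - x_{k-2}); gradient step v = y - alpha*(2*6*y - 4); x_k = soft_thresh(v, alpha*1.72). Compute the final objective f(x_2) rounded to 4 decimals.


FISTA on f(x) = 6*x^2 - 4*x + 1.72*|x|
L = 12, alpha = 0.038
Iteration 1: beta = 0.0, y = 1.2701 + 0.0*(1.2701 - 1.2701) = 1.2701
  grad(y) = 11.2412, v = y - alpha*grad = 0.8429
  prox(v) = soft_thresh(0.8429, 0.0654) = 0.7776
Iteration 2: beta = 0.3333, y = 0.7776 + 0.3333*(0.7776 - 1.2701) = 0.6134
  grad(y) = 3.3608, v = y - alpha*grad = 0.4857
  prox(v) = soft_thresh(0.4857, 0.0654) = 0.4203
f(x_2) = 6*0.4203^2 - 4*0.4203 + 1.72*|0.4203| = 0.1017


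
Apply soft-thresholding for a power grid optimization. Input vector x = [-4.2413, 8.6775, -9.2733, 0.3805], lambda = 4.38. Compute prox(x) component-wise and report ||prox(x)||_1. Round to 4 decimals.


Soft-thresholding with lambda = 4.38:
prox(-4.2413) = sign(-4.2413)*max(|-4.2413| - 4.38, 0) = 0.0
prox(8.6775) = sign(8.6775)*max(|8.6775| - 4.38, 0) = 4.2975
prox(-9.2733) = sign(-9.2733)*max(|-9.2733| - 4.38, 0) = -4.8933
prox(0.3805) = sign(0.3805)*max(|0.3805| - 4.38, 0) = 0.0
prox(x) = [0.0, 4.2975, -4.8933, 0.0]
||prox(x)||_1 = 0.0 + 4.2975 + 4.8933 + 0.0 = 9.1908


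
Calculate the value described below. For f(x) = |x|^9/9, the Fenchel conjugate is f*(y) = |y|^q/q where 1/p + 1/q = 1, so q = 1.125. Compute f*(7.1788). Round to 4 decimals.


The conjugate exponent q satisfies 1/p + 1/q = 1.
p = 9, so q = 9/(9 - 1) = 1.125
|y|^q = 7.1788^1.125 = 9.1846
f*(7.1788) = 9.1846 / 1.125 = 8.1641


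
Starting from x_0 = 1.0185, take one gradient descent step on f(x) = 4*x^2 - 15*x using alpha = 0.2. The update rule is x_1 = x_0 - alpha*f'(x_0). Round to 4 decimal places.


We compute the gradient at x_0 and apply the update.
f'(x) = 8*x - 15
f'(1.0185) = 8*1.0185 - 15 = -6.852
x_1 = 1.0185 - 0.2*-6.852 = 2.3889


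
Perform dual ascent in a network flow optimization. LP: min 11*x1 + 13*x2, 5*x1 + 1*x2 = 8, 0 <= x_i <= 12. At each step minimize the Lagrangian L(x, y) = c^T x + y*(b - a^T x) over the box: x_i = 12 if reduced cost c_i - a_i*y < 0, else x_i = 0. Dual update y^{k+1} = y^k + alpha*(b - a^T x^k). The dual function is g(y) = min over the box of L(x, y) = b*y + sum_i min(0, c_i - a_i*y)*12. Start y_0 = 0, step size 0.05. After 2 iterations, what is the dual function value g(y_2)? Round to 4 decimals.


Dual ascent for LP: min 11*x1 + 13*x2, 5*x1 + 1*x2 = 8, 0 <= x_i <= 12
Step 1: y^k = 0.0, reduced costs: (11.0, 13.0)
  x^k = (0.0, 0.0), subgradient = b - a^T x = 8.0
  y^{k+1} = 0.0 + 0.05*8.0 = 0.4
Step 2: y^k = 0.4, reduced costs: (9.0, 12.6)
  x^k = (0.0, 0.0), subgradient = b - a^T x = 8.0
  y^{k+1} = 0.4 + 0.05*8.0 = 0.8
Dual objective at y_2 = 0.8: reduced costs (7.0, 12.2), box minimizer x = (0.0, 0.0)
g(y_2) = b*y + (c1 - a1*y)*x1 + (c2 - a2*y)*x2 = 8*0.8 + 7.0*0.0 + 12.2*0.0 = 6.4 + 0.0 + 0.0 = 6.4


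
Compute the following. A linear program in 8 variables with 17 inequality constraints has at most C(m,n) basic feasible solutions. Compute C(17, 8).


Each vertex corresponds to some choice of n active constraints out of m, so the number of vertices is at most C(m, n) = m! / (n!(m-n)!).
m = 17, n = 8
Numerator: 17 * 16 * 15 * 14 * 13 * 12 * 11 * 10
Denominator: 8! = 40320
C(17, 8) = 24310


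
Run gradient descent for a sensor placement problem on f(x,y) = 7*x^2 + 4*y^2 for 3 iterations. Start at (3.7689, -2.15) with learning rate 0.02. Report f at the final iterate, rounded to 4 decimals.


Gradient descent on f(x,y) = 7*x^2 + 4*y^2.
Starting point: (3.7689, -2.15), alpha = 0.02
Step 1: grad_x = 2*7*3.7689 = 52.7646, grad_y = 2*4*-2.15 = -17.2
  x_1 = 3.7689 - 0.02*52.7646 = 2.7136
  y_1 = -2.15 - 0.02*-17.2 = -1.806
Step 2: grad_x = 2*7*2.7136 = 37.9905, grad_y = 2*4*-1.806 = -14.448
  x_2 = 2.7136 - 0.02*37.9905 = 1.9538
  y_2 = -1.806 - 0.02*-14.448 = -1.517
Step 3: grad_x = 2*7*1.9538 = 27.3532, grad_y = 2*4*-1.517 = -12.1363
  x_3 = 1.9538 - 0.02*27.3532 = 1.4067
  y_3 = -1.517 - 0.02*-12.1363 = -1.2743
f(1.4067, -1.2743) = 7*1.4067^2 + 4*(-1.2743)^2 = 20.3478


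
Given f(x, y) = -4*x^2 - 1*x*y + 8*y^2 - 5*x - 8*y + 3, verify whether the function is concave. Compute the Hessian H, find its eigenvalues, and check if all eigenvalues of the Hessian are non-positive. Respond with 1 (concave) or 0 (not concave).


The Hessian of f(x,y) = -4*x^2 - 1*x*y + 8*y^2 - 5*x - 8*y + 3 is:
H = [[-8, -1], [-1, 16]]
Trace = -8 + 16 = 8
Determinant = -8*16 - (-1)^2 = -129
Discriminant = (8)^2 - 4*-129 = 580.0
Eigenvalues: lambda_1 = -8.0416, lambda_2 = 16.0416
The function is not concave.

0


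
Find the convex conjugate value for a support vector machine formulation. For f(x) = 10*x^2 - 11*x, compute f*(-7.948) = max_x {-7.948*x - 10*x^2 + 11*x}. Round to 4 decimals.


f*(y) = sup_x {y*x - a*x^2 - b*x} = sup_x {(y-b)*x - a*x^2}
FOC: (y - b) - 2a*x = 0 => x* = (y - b)/(2a)
x* = (-7.948 + 11)/(2*10) = 0.1526
f*(-7.948) = (y-b)^2/(4a) = (-7.948 + 11)^2/(4*10)
= 9.3147/40 = 0.2329


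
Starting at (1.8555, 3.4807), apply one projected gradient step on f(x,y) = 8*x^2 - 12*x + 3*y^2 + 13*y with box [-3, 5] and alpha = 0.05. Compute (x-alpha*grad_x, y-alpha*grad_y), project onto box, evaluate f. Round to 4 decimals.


Step 1: Compute gradient at (1.8555, 3.4807).
grad_x = 2*8*1.8555 - 12 = 17.688
grad_y = 2*3*3.4807 + 13 = 33.8842
Step 2: Gradient step.
x_raw = 1.8555 - 0.05*17.688 = 0.9711
y_raw = 3.4807 - 0.05*33.8842 = 1.7865
Step 3: Project onto [-3, 5].
x_proj = clip(0.9711) = 0.9711
y_proj = clip(1.7865) = 1.7865
Step 4: Evaluate f.
f(0.9711, 1.7865) = 28.6901


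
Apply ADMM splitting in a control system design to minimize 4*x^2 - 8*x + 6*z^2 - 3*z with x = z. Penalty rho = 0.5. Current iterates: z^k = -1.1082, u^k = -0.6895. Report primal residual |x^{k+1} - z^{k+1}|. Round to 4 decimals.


ADMM iteration with rho = 0.5, z^k = -1.1082, u^k = -0.6895
Step 1: x-update.
Minimize 4*x^2 - 8*x + (0.5/2)*(x + 1.1082 - 0.6895)^2
FOC: (2*4 + 0.5)*x = 8 + 0.5*(-1.1082 + 0.6895)
x^{k+1} = 0.9165
Step 2: z-update.
Minimize 6*z^2 - 3*z + (0.5/2)*(0.9165 - z - 0.6895)^2
FOC: (2*6 + 0.5)*z = 3 + 0.5*(0.9165 - 0.6895)
z^{k+1} = 0.2491
Step 3: u-update.
u^{k+1} = -0.6895 + 0.9165 - 0.2491 = -0.022
Step 4: Primal residual = |0.9165 - 0.2491| = 0.6675


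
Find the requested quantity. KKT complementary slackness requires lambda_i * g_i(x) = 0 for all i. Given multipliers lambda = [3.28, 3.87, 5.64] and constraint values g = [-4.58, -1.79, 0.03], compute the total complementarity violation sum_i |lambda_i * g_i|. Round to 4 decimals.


KKT complementary slackness check:
lambda_1 * g_1 = 3.28 * -4.58 = -15.0224
lambda_2 * g_2 = 3.87 * -1.79 = -6.9273
lambda_3 * g_3 = 5.64 * 0.03 = 0.1692
Total violation = 15.0224 + 6.9273 + 0.1692 = 22.1189


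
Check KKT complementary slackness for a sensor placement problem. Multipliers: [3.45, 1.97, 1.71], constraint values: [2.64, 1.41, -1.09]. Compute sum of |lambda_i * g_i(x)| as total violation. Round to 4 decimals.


KKT complementary slackness check:
lambda_1 * g_1 = 3.45 * 2.64 = 9.108
lambda_2 * g_2 = 1.97 * 1.41 = 2.7777
lambda_3 * g_3 = 1.71 * -1.09 = -1.8639
Total violation = 9.108 + 2.7777 + 1.8639 = 13.7496


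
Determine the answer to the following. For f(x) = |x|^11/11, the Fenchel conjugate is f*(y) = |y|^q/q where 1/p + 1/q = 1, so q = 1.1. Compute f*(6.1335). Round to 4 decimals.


The conjugate exponent q satisfies 1/p + 1/q = 1.
p = 11, so q = 11/(11 - 1) = 1.1
|y|^q = 6.1335^1.1 = 7.3532
f*(6.1335) = 7.3532 / 1.1 = 6.6848
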